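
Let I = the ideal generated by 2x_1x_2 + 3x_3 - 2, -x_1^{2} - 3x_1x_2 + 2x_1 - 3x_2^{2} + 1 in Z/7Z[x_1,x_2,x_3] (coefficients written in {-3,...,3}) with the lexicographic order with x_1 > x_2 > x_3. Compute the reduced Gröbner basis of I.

G = {x_1^{2} - 2x_1 + 3x_2^{2} - x_3 + 2, x_1x_2 - 2x_3 - 1, x_1x_3 - 3x_1 - 2x_2^{3} + 3x_2x_3 + x_2 - 2x_3 - 1, x_2^{4} + 2x_2^{2}x_3 + 3x_2^{2} + x_2x_3 - 3x_2 - x_3^{2} - x_3 - 2}

This is the nonlinear analogue of row-reducing a linear system.

f_1 = 2x_1x_2 + 3x_3 - 2, LT = x_1x_2.
f_2 = -x_1^{2} - 3x_1x_2 + 2x_1 - 3x_2^{2} + 1, LT = x_1^{2}.

S(f_1,f_2): lcm = x_1^{2}x_2. S = -3x_1x_2^{2} + 2x_1x_2 - 2x_1x_3 - x_1 - 3x_2^{3} + x_2.
  leading term x_1x_2^{2}: subtract (2x_2)·f_1 from -3x_1x_2^{2} + 2x_1x_2 - 2x_1x_3 - x_1 - 3x_2^{3} + x_2 → 2x_1x_2 - 2x_1x_3 - x_1 - 3x_2^{3} + x_2x_3 - 2x_2
  leading term x_1x_2: subtract (1)·f_1 from 2x_1x_2 - 2x_1x_3 - x_1 - 3x_2^{3} + x_2x_3 - 2x_2 → -2x_1x_3 - x_1 - 3x_2^{3} + x_2x_3 - 2x_2 - 3x_3 + 2
  leading term x_1x_3: no divisor's leading term divides it; move -2x_1x_3 to the remainder.
  leading term x_1: no divisor's leading term divides it; move -x_1 to the remainder.
  leading term x_2^{3}: no divisor's leading term divides it; move -3x_2^{3} to the remainder.
  leading term x_2x_3: no divisor's leading term divides it; move x_2x_3 to the remainder.
  leading term x_2: no divisor's leading term divides it; move -2x_2 to the remainder.
  leading term x_3: no divisor's leading term divides it; move -3x_3 to the remainder.
  leading term 1: no divisor's leading term divides it; move 2 to the remainder.
  remainder -2x_1x_3 - x_1 - 3x_2^{3} + x_2x_3 - 2x_2 - 3x_3 + 2 ≠ 0; add g_3 = -2x_1x_3 - x_1 - 3x_2^{3} + x_2x_3 - 2x_2 - 3x_3 + 2 to the basis.

S(f_1,g_3): lcm = x_1x_2x_3. S = 3x_1x_2 + 2x_2^{4} - 3x_2^{2}x_3 - x_2^{2} + 2x_2x_3 + x_2 - 2x_3^{2} - x_3.
  leading term x_1x_2: subtract (-2)·f_1 from 3x_1x_2 + 2x_2^{4} - 3x_2^{2}x_3 - x_2^{2} + 2x_2x_3 + x_2 - 2x_3^{2} - x_3 → 2x_2^{4} - 3x_2^{2}x_3 - x_2^{2} + 2x_2x_3 + x_2 - 2x_3^{2} - 2x_3 + 3
  leading term x_2^{4}: no divisor's leading term divides it; move 2x_2^{4} to the remainder.
  leading term x_2^{2}x_3: no divisor's leading term divides it; move -3x_2^{2}x_3 to the remainder.
  leading term x_2^{2}: no divisor's leading term divides it; move -x_2^{2} to the remainder.
  leading term x_2x_3: no divisor's leading term divides it; move 2x_2x_3 to the remainder.
  leading term x_2: no divisor's leading term divides it; move x_2 to the remainder.
  leading term x_3^{2}: no divisor's leading term divides it; move -2x_3^{2} to the remainder.
  leading term x_3: no divisor's leading term divides it; move -2x_3 to the remainder.
  leading term 1: no divisor's leading term divides it; move 3 to the remainder.
  remainder 2x_2^{4} - 3x_2^{2}x_3 - x_2^{2} + 2x_2x_3 + x_2 - 2x_3^{2} - 2x_3 + 3 ≠ 0; add g_4 = 2x_2^{4} - 3x_2^{2}x_3 - x_2^{2} + 2x_2x_3 + x_2 - 2x_3^{2} - 2x_3 + 3 to the basis.

The other S-polynomials (S(f_2,g_3), S(f_1,g_4), S(f_2,g_4), S(g_3,g_4)) all reduce to 0 modulo the current basis, so we have a Gröbner basis.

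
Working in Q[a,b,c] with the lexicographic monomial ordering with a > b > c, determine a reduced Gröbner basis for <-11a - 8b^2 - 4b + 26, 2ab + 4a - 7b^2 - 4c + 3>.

Buchberger's algorithm terminates because the ascending chain of leading-term ideals stabilizes.

f_1 = -11a - 8b^2 - 4b + 26, LT = a.
f_2 = 2ab + 4a - 7b^2 - 4c + 3, LT = ab.

S(f_1,f_2): lcm = ab. S = -2a + 8/11b^3 + 85/22b^2 - 26/11b + 2c - 3/2.
  leading term a: subtract (2/11)·f_1 from -2a + 8/11b^3 + 85/22b^2 - 26/11b + 2c - 3/2 → 8/11b^3 + 117/22b^2 - 18/11b + 2c - 137/22
  leading term b^3: no divisor's leading term divides it; move 8/11b^3 to the remainder.
  leading term b^2: no divisor's leading term divides it; move 117/22b^2 to the remainder.
  leading term b: no divisor's leading term divides it; move -18/11b to the remainder.
  leading term c: no divisor's leading term divides it; move 2c to the remainder.
  leading term 1: no divisor's leading term divides it; move -137/22 to the remainder.
  remainder 8/11b^3 + 117/22b^2 - 18/11b + 2c - 137/22 ≠ 0; add g_3 = 8/11b^3 + 117/22b^2 - 18/11b + 2c - 137/22 to the basis.

The other S-polynomials (S(f_1,g_3), S(f_2,g_3)) all reduce to 0 modulo the current basis, so we have a Gröbner basis.
Inter-reduce: drop elements whose leading term is divisible by another's, tail-reduce, and make monic.

G = {a + 8/11b^2 + 4/11b - 26/11, b^3 + 117/16b^2 - 9/4b + 11/4c - 137/16}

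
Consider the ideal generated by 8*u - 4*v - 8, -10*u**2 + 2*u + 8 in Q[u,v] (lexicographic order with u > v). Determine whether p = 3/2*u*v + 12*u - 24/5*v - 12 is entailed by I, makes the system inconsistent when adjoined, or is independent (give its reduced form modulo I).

First compute the reduced Gröbner basis of I by Buchberger's algorithm.
f_1 = 8*u - 4*v - 8, LT = u.
f_2 = -10*u**2 + 2*u + 8, LT = u**2.

S(f_1,f_2): lcm = u**2. S = -1/2*u*v - 4/5*u + 4/5.
  reduce S modulo (f_1, f_2):
  remainder -1/4*v**2 - 9/10*v ≠ 0; add h_3 = -1/4*v**2 - 9/10*v to the basis.

The other S-polynomials (S(f_1,h_3), S(f_2,h_3)) all reduce to 0 modulo the current basis, so we have a Gröbner basis.
Inter-reduce: drop elements whose leading term is divisible by another's, tail-reduce, and make monic.
Reduced Gröbner basis: {u - 1/2*v - 1, v**2 + 18/5*v}.
Label its elements g_1 = u - 1/2*v - 1, g_2 = v**2 + 18/5*v.

Reduce p = 3/2*u*v + 12*u - 24/5*v - 12 modulo G:
  leading term u*v: subtract (3/2*v)·g_1 from 3/2*u*v + 12*u - 24/5*v - 12 → 12*u + 3/4*v**2 - 33/10*v - 12
  leading term u: subtract (12)·g_1 from 12*u + 3/4*v**2 - 33/10*v - 12 → 3/4*v**2 + 27/10*v
  leading term v**2: subtract (3/4)·g_2 from 3/4*v**2 + 27/10*v → 0
  normal form = 0.
Since the normal form is 0, p ∈ I.

The remainder on division by a Gröbner basis is unique — it is the normal form.

3/2*u*v + 12*u - 24/5*v - 12 lies in I (it reduces to 0).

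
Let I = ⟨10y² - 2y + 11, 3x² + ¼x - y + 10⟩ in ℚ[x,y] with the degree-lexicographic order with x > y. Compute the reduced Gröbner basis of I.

This is the nonlinear analogue of row-reducing a linear system.

f_1 = 10y² - 2y + 11, LT = y².
f_2 = 3x² + ¼x - y + 10, LT = x².

The S-polynomials (S(f_1,f_2)) all reduce to 0 modulo the current basis, so we have a Gröbner basis.

G = {x² + 1/12x - ⅓y + 10/3, y² - ⅕y + 11/10}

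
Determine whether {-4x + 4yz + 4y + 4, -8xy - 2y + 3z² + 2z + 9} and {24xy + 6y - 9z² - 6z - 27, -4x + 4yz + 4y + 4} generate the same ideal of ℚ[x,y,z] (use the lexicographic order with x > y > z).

Two ideals are equal iff their reduced Gröbner bases coincide (the reduced basis is unique for a fixed ordering).
Buchberger on the first generating set:
f_1 = -4x + 4yz + 4y + 4, LT = x.
f_2 = -8xy - 2y + 3z² + 2z + 9, LT = xy.

S(f_1,f_2): lcm = xy. S = -y²z - y² - 5/4y + ⅜z² + ¼z + 9/8.
  leading term y²z: no divisor's leading term divides it; move -y²z to the remainder.
  leading term y²: no divisor's leading term divides it; move -y² to the remainder.
  leading term y: no divisor's leading term divides it; move -5/4y to the remainder.
  leading term z²: no divisor's leading term divides it; move ⅜z² to the remainder.
  leading term z: no divisor's leading term divides it; move ¼z to the remainder.
  leading term 1: no divisor's leading term divides it; move 9/8 to the remainder.
  remainder -y²z - y² - 5/4y + ⅜z² + ¼z + 9/8 ≠ 0; add g_3 = -y²z - y² - 5/4y + ⅜z² + ¼z + 9/8 to the basis.

The other S-polynomials (S(f_1,g_3), S(f_2,g_3)) all reduce to 0 modulo the current basis, so we have a Gröbner basis.
Inter-reduce: drop elements whose leading term is divisible by another's, tail-reduce, and make monic.
Reduced Gröbner basis: {x - yz - y - 1, y²z + y² + 5/4y - ⅜z² - ¼z - 9/8}.

Buchberger on the second generating set:
h_1 = 24xy + 6y - 9z² - 6z - 27, LT = xy.
h_2 = -4x + 4yz + 4y + 4, LT = x.

S(h_1,h_2): lcm = xy. S = y²z + y² + 5/4y - ⅜z² - ¼z - 9/8.
  leading term y²z: no divisor's leading term divides it; move y²z to the remainder.
  leading term y²: no divisor's leading term divides it; move y² to the remainder.
  leading term y: no divisor's leading term divides it; move 5/4y to the remainder.
  leading term z²: no divisor's leading term divides it; move -⅜z² to the remainder.
  leading term z: no divisor's leading term divides it; move -¼z to the remainder.
  leading term 1: no divisor's leading term divides it; move -9/8 to the remainder.
  remainder y²z + y² + 5/4y - ⅜z² - ¼z - 9/8 ≠ 0; add k_3 = y²z + y² + 5/4y - ⅜z² - ¼z - 9/8 to the basis.

The other S-polynomials (S(h_1,k_3), S(h_2,k_3)) all reduce to 0 modulo the current basis, so we have a Gröbner basis.
Inter-reduce: drop elements whose leading term is divisible by another's, tail-reduce, and make monic.
Reduced Gröbner basis: {x - yz - y - 1, y²z + y² + 5/4y - ⅜z² - ¼z - 9/8}.

These coincide, so the ideals are equal.

Yes, the ideals are equal.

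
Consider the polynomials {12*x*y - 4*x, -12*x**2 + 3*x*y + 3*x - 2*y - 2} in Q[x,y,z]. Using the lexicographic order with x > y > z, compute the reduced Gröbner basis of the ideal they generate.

f_1 = 12*x*y - 4*x, LT = x*y.
f_2 = -12*x**2 + 3*x*y + 3*x - 2*y - 2, LT = x**2.

S(f_1,f_2): lcm = x**2*y. S = -1/3*x**2 + 1/4*x*y**2 + 1/4*x*y - 1/6*y**2 - 1/6*y.
  leading term x**2: subtract (1/36)·f_2 from -1/3*x**2 + 1/4*x*y**2 + 1/4*x*y - 1/6*y**2 - 1/6*y → 1/4*x*y**2 + 1/6*x*y - 1/12*x - 1/6*y**2 - 1/9*y + 1/18
  leading term x*y**2: subtract (1/48*y)·f_1 from 1/4*x*y**2 + 1/6*x*y - 1/12*x - 1/6*y**2 - 1/9*y + 1/18 → 1/4*x*y - 1/12*x - 1/6*y**2 - 1/9*y + 1/18
  leading term x*y: subtract (1/48)·f_1 from 1/4*x*y - 1/12*x - 1/6*y**2 - 1/9*y + 1/18 → -1/6*y**2 - 1/9*y + 1/18
  leading term y**2: no divisor's leading term divides it; move -1/6*y**2 to the remainder.
  leading term y: no divisor's leading term divides it; move -1/9*y to the remainder.
  leading term 1: no divisor's leading term divides it; move 1/18 to the remainder.
  remainder -1/6*y**2 - 1/9*y + 1/18 ≠ 0; add g_3 = -1/6*y**2 - 1/9*y + 1/18 to the basis.

S(f_1,g_3): lcm = x*y**2. S = -x*y + 1/3*x.
  leading term x*y: subtract (-1/12)·f_1 from -x*y + 1/3*x → 0
  remainder 0.

S(f_2,g_3): leading monomials are coprime, so the S-polynomial reduces to 0 (Buchberger's first criterion).
Every S-polynomial of the final basis reduces to 0, so we have a Gröbner basis.

G = {x**2 - 1/3*x + 1/6*y + 1/6, x*y - 1/3*x, y**2 + 2/3*y - 1/3}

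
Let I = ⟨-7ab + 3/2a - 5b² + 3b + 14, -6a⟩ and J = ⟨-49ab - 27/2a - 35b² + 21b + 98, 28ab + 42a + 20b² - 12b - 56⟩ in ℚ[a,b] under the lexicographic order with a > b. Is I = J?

Yes, the ideals are equal.

For a fixed monomial order, each ideal has a unique reduced Gröbner basis; comparing bases decides equality.
Buchberger on the first generating set:
f_1 = -7ab + 3/2a - 5b² + 3b + 14, LT = ab.
f_2 = -6a, LT = a.

S(f_1,f_2): lcm = ab. S = -3/14a + 5/7b² - 3/7b - 2.
  leading term a: subtract (1/28)·f_2 from -3/14a + 5/7b² - 3/7b - 2 → 5/7b² - 3/7b - 2
  leading term b²: no divisor's leading term divides it; move 5/7b² to the remainder.
  leading term b: no divisor's leading term divides it; move -3/7b to the remainder.
  leading term 1: no divisor's leading term divides it; move -2 to the remainder.
  remainder 5/7b² - 3/7b - 2 ≠ 0; add g_3 = 5/7b² - 3/7b - 2 to the basis.

The other S-polynomials (S(f_1,g_3), S(f_2,g_3)) all reduce to 0 modulo the current basis, so we have a Gröbner basis.
Inter-reduce: drop elements whose leading term is divisible by another's, tail-reduce, and make monic.
Reduced Gröbner basis: {a, b² - ⅗b - 14/5}.

Buchberger on the second generating set:
h_1 = -49ab - 27/2a - 35b² + 21b + 98, LT = ab.
h_2 = 28ab + 42a + 20b² - 12b - 56, LT = ab.

S(h_1,h_2): lcm = ab. S = -60/49a.
  leading term a: no divisor's leading term divides it; move -60/49a to the remainder.
  remainder -60/49a ≠ 0; add k_3 = -60/49a to the basis.

S(h_1,k_3): lcm = ab. S = 27/98a + 5/7b² - 3/7b - 2.
  leading term a: subtract (-9/40)·k_3 from 27/98a + 5/7b² - 3/7b - 2 → 5/7b² - 3/7b - 2
  leading term b²: no divisor's leading term divides it; move 5/7b² to the remainder.
  leading term b: no divisor's leading term divides it; move -3/7b to the remainder.
  leading term 1: no divisor's leading term divides it; move -2 to the remainder.
  remainder 5/7b² - 3/7b - 2 ≠ 0; add k_4 = 5/7b² - 3/7b - 2 to the basis.

The other S-polynomials (S(h_2,k_3), S(h_1,k_4), S(h_2,k_4), S(k_3,k_4)) all reduce to 0 modulo the current basis, so we have a Gröbner basis.
Inter-reduce: drop elements whose leading term is divisible by another's, tail-reduce, and make monic.
Reduced Gröbner basis: {a, b² - ⅗b - 14/5}.

Same reduced basis, so the two generating sets span the same ideal.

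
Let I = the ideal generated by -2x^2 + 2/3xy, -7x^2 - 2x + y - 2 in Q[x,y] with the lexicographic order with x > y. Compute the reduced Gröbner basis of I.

f_1 = -2x^2 + 2/3xy, LT = x^2.
f_2 = -7x^2 - 2x + y - 2, LT = x^2.

S(f_1,f_2): lcm = x^2. S = -1/3xy - 2/7x + 1/7y - 2/7.
  reduce S modulo (f_1, f_2):
  remainder -1/3xy - 2/7x + 1/7y - 2/7 ≠ 0; add g_3 = -1/3xy - 2/7x + 1/7y - 2/7 to the basis.

S(f_1,g_3): lcm = x^2y. S = -6/7x^2 - 1/3xy^2 + 3/7xy - 6/7x.
  reduce S modulo (f_1, f_2, g_3):
  remainder -60/49x - 1/7y^2 + 23/49y - 18/49 ≠ 0; add g_4 = -60/49x - 1/7y^2 + 23/49y - 18/49 to the basis.

S(g_3,g_4): lcm = xy. S = 6/7x - 7/60y^3 + 23/60y^2 - 51/70y + 6/7.
  reduce S modulo (f_1, f_2, g_3, g_4):
  remainder -7/60y^3 + 17/60y^2 - 2/5y + 3/5 ≠ 0; add g_5 = -7/60y^3 + 17/60y^2 - 2/5y + 3/5 to the basis.

The other S-polynomials (S(f_2,g_3), S(f_1,g_4), S(f_2,g_4), S(f_1,g_5), S(f_2,g_5), S(g_3,g_5), S(g_4,g_5)) all reduce to 0 modulo the current basis, so we have a Gröbner basis.
Inter-reduce: drop elements whose leading term is divisible by another's, tail-reduce, and make monic.

G = {x + 7/60y^2 - 23/60y + 3/10, y^3 - 17/7y^2 + 24/7y - 36/7}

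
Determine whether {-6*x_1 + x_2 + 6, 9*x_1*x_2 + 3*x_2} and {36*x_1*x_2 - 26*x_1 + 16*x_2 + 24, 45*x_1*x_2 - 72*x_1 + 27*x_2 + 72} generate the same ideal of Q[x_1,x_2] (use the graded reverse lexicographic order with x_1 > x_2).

Two ideals are equal iff their reduced Gröbner bases coincide (the reduced basis is unique for a fixed ordering).
Buchberger on the first generating set:
f_1 = -6*x_1 + x_2 + 6, LT = x_1.
f_2 = 9*x_1*x_2 + 3*x_2, LT = x_1*x_2.

S(f_1,f_2): lcm = x_1*x_2. S = -1/6*x_2**2 - 4/3*x_2.
  leading term x_2**2: no divisor's leading term divides it; move -1/6*x_2**2 to the remainder.
  leading term x_2: no divisor's leading term divides it; move -4/3*x_2 to the remainder.
  remainder -1/6*x_2**2 - 4/3*x_2 ≠ 0; add g_3 = -1/6*x_2**2 - 4/3*x_2 to the basis.

The other S-polynomials (S(f_1,g_3), S(f_2,g_3)) all reduce to 0 modulo the current basis, so we have a Gröbner basis.
Inter-reduce: drop elements whose leading term is divisible by another's, tail-reduce, and make monic.
Reduced Gröbner basis: {x_2**2 + 8*x_2, x_1 - 1/6*x_2 - 1}.

Buchberger on the second generating set:
h_1 = 36*x_1*x_2 - 26*x_1 + 16*x_2 + 24, LT = x_1*x_2.
h_2 = 45*x_1*x_2 - 72*x_1 + 27*x_2 + 72, LT = x_1*x_2.

S(h_1,h_2): lcm = x_1*x_2. S = 79/90*x_1 - 7/45*x_2 - 14/15.
  leading term x_1: no divisor's leading term divides it; move 79/90*x_1 to the remainder.
  leading term x_2: no divisor's leading term divides it; move -7/45*x_2 to the remainder.
  leading term 1: no divisor's leading term divides it; move -14/15 to the remainder.
  remainder 79/90*x_1 - 7/45*x_2 - 14/15 ≠ 0; add k_3 = 79/90*x_1 - 7/45*x_2 - 14/15 to the basis.

S(h_1,k_3): lcm = x_1*x_2. S = 14/79*x_2**2 - 13/18*x_1 + 1072/711*x_2 + 2/3.
  leading term x_2**2: no divisor's leading term divides it; move 14/79*x_2**2 to the remainder.
  leading term x_1: subtract (-65/79)·k_3 from -13/18*x_1 + 1072/711*x_2 + 2/3 → 109/79*x_2 - 8/79
  leading term x_2: no divisor's leading term divides it; move 109/79*x_2 to the remainder.
  leading term 1: no divisor's leading term divides it; move -8/79 to the remainder.
  remainder 14/79*x_2**2 + 109/79*x_2 - 8/79 ≠ 0; add k_4 = 14/79*x_2**2 + 109/79*x_2 - 8/79 to the basis.

The other S-polynomials (S(h_2,k_3), S(h_1,k_4), S(h_2,k_4), S(k_3,k_4)) all reduce to 0 modulo the current basis, so we have a Gröbner basis.
Inter-reduce: drop elements whose leading term is divisible by another's, tail-reduce, and make monic.
Reduced Gröbner basis: {x_2**2 + 109/14*x_2 - 4/7, x_1 - 14/79*x_2 - 84/79}.

The bases are distinct; the ideals are different.

No, the ideals differ.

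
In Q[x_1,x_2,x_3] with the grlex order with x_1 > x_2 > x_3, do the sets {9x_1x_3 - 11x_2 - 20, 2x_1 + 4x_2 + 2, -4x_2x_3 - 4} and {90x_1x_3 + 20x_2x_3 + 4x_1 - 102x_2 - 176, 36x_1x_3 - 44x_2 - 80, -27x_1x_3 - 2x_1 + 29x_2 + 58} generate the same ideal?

Yes, the ideals are equal.

Two ideals are equal iff their reduced Gröbner bases coincide (the reduced basis is unique for a fixed ordering).
Buchberger on the first generating set:
f_1 = 9x_1x_3 - 11x_2 - 20, LT = x_1x_3.
f_2 = 2x_1 + 4x_2 + 2, LT = x_1.
f_3 = -4x_2x_3 - 4, LT = x_2x_3.

S(f_1,f_2): lcm = x_1x_3. S = -2x_2x_3 - 11/9x_2 - x_3 - 20/9.
  leading term x_2x_3: subtract (1/2)·f_3 from -2x_2x_3 - 11/9x_2 - x_3 - 20/9 → -11/9x_2 - x_3 - 2/9
  leading term x_2: no divisor's leading term divides it; move -11/9x_2 to the remainder.
  leading term x_3: no divisor's leading term divides it; move -x_3 to the remainder.
  leading term 1: no divisor's leading term divides it; move -2/9 to the remainder.
  remainder -11/9x_2 - x_3 - 2/9 ≠ 0; add g_4 = -11/9x_2 - x_3 - 2/9 to the basis.

S(f_3,g_4): lcm = x_2x_3. S = -9/11x_3^2 - 2/11x_3 + 1.
  leading term x_3^2: no divisor's leading term divides it; move -9/11x_3^2 to the remainder.
  leading term x_3: no divisor's leading term divides it; move -2/11x_3 to the remainder.
  leading term 1: no divisor's leading term divides it; move 1 to the remainder.
  remainder -9/11x_3^2 - 2/11x_3 + 1 ≠ 0; add g_5 = -9/11x_3^2 - 2/11x_3 + 1 to the basis.

The other S-polynomials (S(f_1,f_3), S(f_2,f_3), S(f_1,g_4), S(f_2,g_4), S(f_1,g_5), S(f_2,g_5), S(f_3,g_5), S(g_4,g_5)) all reduce to 0 modulo the current basis, so we have a Gröbner basis.
Inter-reduce: drop elements whose leading term is divisible by another's, tail-reduce, and make monic.
Reduced Gröbner basis: {x_3^2 + 2/9x_3 - 11/9, x_1 - 18/11x_3 + 7/11, x_2 + 9/11x_3 + 2/11}.

Buchberger on the second generating set:
h_1 = 90x_1x_3 + 20x_2x_3 + 4x_1 - 102x_2 - 176, LT = x_1x_3.
h_2 = 36x_1x_3 - 44x_2 - 80, LT = x_1x_3.
h_3 = -27x_1x_3 - 2x_1 + 29x_2 + 58, LT = x_1x_3.

S(h_1,h_2): lcm = x_1x_3. S = 2/9x_2x_3 + 2/45x_1 + 4/45x_2 + 4/15.
  leading term x_2x_3: no divisor's leading term divides it; move 2/9x_2x_3 to the remainder.
  leading term x_1: no divisor's leading term divides it; move 2/45x_1 to the remainder.
  leading term x_2: no divisor's leading term divides it; move 4/45x_2 to the remainder.
  leading term 1: no divisor's leading term divides it; move 4/15 to the remainder.
  remainder 2/9x_2x_3 + 2/45x_1 + 4/45x_2 + 4/15 ≠ 0; add k_4 = 2/9x_2x_3 + 2/45x_1 + 4/45x_2 + 4/15 to the basis.

S(h_1,h_3): lcm = x_1x_3. S = 2/9x_2x_3 - 4/135x_1 - 8/135x_2 + 26/135.
  leading term x_2x_3: subtract (1)·k_4 from 2/9x_2x_3 - 4/135x_1 - 8/135x_2 + 26/135 → -2/27x_1 - 4/27x_2 - 2/27
  leading term x_1: no divisor's leading term divides it; move -2/27x_1 to the remainder.
  leading term x_2: no divisor's leading term divides it; move -4/27x_2 to the remainder.
  leading term 1: no divisor's leading term divides it; move -2/27 to the remainder.
  remainder -2/27x_1 - 4/27x_2 - 2/27 ≠ 0; add k_5 = -2/27x_1 - 4/27x_2 - 2/27 to the basis.

S(h_1,k_4): lcm = x_1x_2x_3. S = 2/9x_2^2x_3 - 1/5x_1^2 - 16/45x_1x_2 - 17/15x_2^2 - 6/5x_1 - 88/45x_2.
  leading term x_2^2x_3: subtract (x_2)·k_4 from 2/9x_2^2x_3 - 1/5x_1^2 - 16/45x_1x_2 - 17/15x_2^2 - 6/5x_1 - 88/45x_2 → -1/5x_1^2 - 2/5x_1x_2 - 11/9x_2^2 - 6/5x_1 - 20/9x_2
  leading term x_1^2: subtract (27/10x_1)·k_5 from -1/5x_1^2 - 2/5x_1x_2 - 11/9x_2^2 - 6/5x_1 - 20/9x_2 → -11/9x_2^2 - x_1 - 20/9x_2
  leading term x_2^2: no divisor's leading term divides it; move -11/9x_2^2 to the remainder.
  leading term x_1: subtract (27/2)·k_5 from -x_1 - 20/9x_2 → -2/9x_2 + 1
  leading term x_2: no divisor's leading term divides it; move -2/9x_2 to the remainder.
  leading term 1: no divisor's leading term divides it; move 1 to the remainder.
  remainder -11/9x_2^2 - 2/9x_2 + 1 ≠ 0; add k_6 = -11/9x_2^2 - 2/9x_2 + 1 to the basis.

S(h_1,k_5): lcm = x_1x_3. S = -16/9x_2x_3 + 2/45x_1 - 17/15x_2 - x_3 - 88/45.
  leading term x_2x_3: subtract (-8)·k_4 from -16/9x_2x_3 + 2/45x_1 - 17/15x_2 - x_3 - 88/45 → 2/5x_1 - 19/45x_2 - x_3 + 8/45
  leading term x_1: subtract (-27/5)·k_5 from 2/5x_1 - 19/45x_2 - x_3 + 8/45 → -11/9x_2 - x_3 - 2/9
  leading term x_2: no divisor's leading term divides it; move -11/9x_2 to the remainder.
  leading term x_3: no divisor's leading term divides it; move -x_3 to the remainder.
  leading term 1: no divisor's leading term divides it; move -2/9 to the remainder.
  remainder -11/9x_2 - x_3 - 2/9 ≠ 0; add k_7 = -11/9x_2 - x_3 - 2/9 to the basis.

S(k_4,k_7): lcm = x_2x_3. S = -9/11x_3^2 + 1/5x_1 + 2/5x_2 - 2/11x_3 + 6/5.
  leading term x_3^2: no divisor's leading term divides it; move -9/11x_3^2 to the remainder.
  leading term x_1: subtract (-27/10)·k_5 from 1/5x_1 + 2/5x_2 - 2/11x_3 + 6/5 → -2/11x_3 + 1
  leading term x_3: no divisor's leading term divides it; move -2/11x_3 to the remainder.
  leading term 1: no divisor's leading term divides it; move 1 to the remainder.
  remainder -9/11x_3^2 - 2/11x_3 + 1 ≠ 0; add k_8 = -9/11x_3^2 - 2/11x_3 + 1 to the basis.

The other S-polynomials (S(h_2,h_3), S(h_2,k_4), S(h_3,k_4), S(h_2,k_5), S(h_3,k_5), S(k_4,k_5), S(h_1,k_6), S(h_2,k_6), S(h_3,k_6), S(k_4,k_6), S(k_5,k_6), S(h_1,k_7), S(h_2,k_7), S(h_3,k_7), S(k_5,k_7), S(k_6,k_7), S(h_1,k_8), S(h_2,k_8), S(h_3,k_8), S(k_4,k_8), S(k_5,k_8), S(k_6,k_8), S(k_7,k_8)) all reduce to 0 modulo the current basis, so we have a Gröbner basis.
Inter-reduce: drop elements whose leading term is divisible by another's, tail-reduce, and make monic.
Reduced Gröbner basis: {x_3^2 + 2/9x_3 - 11/9, x_1 - 18/11x_3 + 7/11, x_2 + 9/11x_3 + 2/11}.

The two bases agree; hence the ideals are identical.
The choice of monomial ordering does not affect the verdict — as long as both bases are computed under the same ordering, their equality decides ideal equality.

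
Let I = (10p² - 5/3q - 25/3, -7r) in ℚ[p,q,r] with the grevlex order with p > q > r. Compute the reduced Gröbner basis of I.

f_1 = 10p² - 5/3q - 25/3, LT = p².
f_2 = -7r, LT = r.

The S-polynomials (S(f_1,f_2)) all reduce to 0 modulo the current basis, so we have a Gröbner basis.

G = {p² - ⅙q - ⅚, r}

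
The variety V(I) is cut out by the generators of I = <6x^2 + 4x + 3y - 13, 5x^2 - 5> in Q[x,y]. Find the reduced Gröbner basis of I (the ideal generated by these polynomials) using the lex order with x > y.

G = {x + 3/4y - 7/4, y^2 - 14/3y + 11/3}

Buchberger's algorithm terminates because the ascending chain of leading-term ideals stabilizes.

f_1 = 6x^2 + 4x + 3y - 13, LT = x^2.
f_2 = 5x^2 - 5, LT = x^2.

S(f_1,f_2): lcm = x^2. S = 2/3x + 1/2y - 7/6.
  leading term x: no divisor's leading term divides it; move 2/3x to the remainder.
  leading term y: no divisor's leading term divides it; move 1/2y to the remainder.
  leading term 1: no divisor's leading term divides it; move -7/6 to the remainder.
  remainder 2/3x + 1/2y - 7/6 ≠ 0; add g_3 = 2/3x + 1/2y - 7/6 to the basis.

S(f_1,g_3): lcm = x^2. S = -3/4xy + 29/12x + 1/2y - 13/6.
  leading term xy: subtract (-9/8y)·g_3 from -3/4xy + 29/12x + 1/2y - 13/6 → 29/12x + 9/16y^2 - 13/16y - 13/6
  leading term x: subtract (29/8)·g_3 from 29/12x + 9/16y^2 - 13/16y - 13/6 → 9/16y^2 - 21/8y + 33/16
  leading term y^2: no divisor's leading term divides it; move 9/16y^2 to the remainder.
  leading term y: no divisor's leading term divides it; move -21/8y to the remainder.
  leading term 1: no divisor's leading term divides it; move 33/16 to the remainder.
  remainder 9/16y^2 - 21/8y + 33/16 ≠ 0; add g_4 = 9/16y^2 - 21/8y + 33/16 to the basis.

S(f_2,g_3): lcm = x^2. S = -3/4xy + 7/4x - 1.
  leading term xy: subtract (-9/8y)·g_3 from -3/4xy + 7/4x - 1 → 7/4x + 9/16y^2 - 21/16y - 1
  leading term x: subtract (21/8)·g_3 from 7/4x + 9/16y^2 - 21/16y - 1 → 9/16y^2 - 21/8y + 33/16
  leading term y^2: subtract (1)·g_4 from 9/16y^2 - 21/8y + 33/16 → 0
  remainder 0.

S(f_1,g_4): leading monomials are coprime, so the S-polynomial reduces to 0 (Buchberger's first criterion).
S(f_2,g_4): leading monomials are coprime, so the S-polynomial reduces to 0 (Buchberger's first criterion).
S(g_3,g_4): leading monomials are coprime, so the S-polynomial reduces to 0 (Buchberger's first criterion).
Every S-polynomial of the final basis reduces to 0, so we have a Gröbner basis.
Inter-reduce: drop elements whose leading term is divisible by another's, tail-reduce, and make monic.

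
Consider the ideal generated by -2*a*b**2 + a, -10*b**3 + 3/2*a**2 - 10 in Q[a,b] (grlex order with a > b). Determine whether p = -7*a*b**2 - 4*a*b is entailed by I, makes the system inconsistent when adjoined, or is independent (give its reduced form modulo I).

First compute the reduced Gröbner basis of I by Buchberger's algorithm.
f_1 = -2*a*b**2 + a, LT = a*b**2.
f_2 = -10*b**3 + 3/2*a**2 - 10, LT = b**3.

S(f_1,f_2): lcm = a*b**3. S = 3/20*a**3 - 1/2*a*b - a.
  reduce S modulo (f_1, f_2):
  remainder 3/20*a**3 - 1/2*a*b - a ≠ 0; add h_3 = 3/20*a**3 - 1/2*a*b - a to the basis.

The other S-polynomials (S(f_1,h_3), S(f_2,h_3)) all reduce to 0 modulo the current basis, so we have a Gröbner basis.
Inter-reduce: drop elements whose leading term is divisible by another's, tail-reduce, and make monic.
Reduced Gröbner basis: {a**3 - 10/3*a*b - 20/3*a, a*b**2 - 1/2*a, b**3 - 3/20*a**2 + 1}.
Label its elements g_1 = a**3 - 10/3*a*b - 20/3*a, g_2 = a*b**2 - 1/2*a, g_3 = b**3 - 3/20*a**2 + 1.

Reduce p = -7*a*b**2 - 4*a*b modulo G:
  leading term a*b**2: subtract (-7)·g_2 from -7*a*b**2 - 4*a*b → -4*a*b - 7/2*a
  leading term a*b: no divisor's leading term divides it; move -4*a*b to the remainder.
  leading term a: no divisor's leading term divides it; move -7/2*a to the remainder.
  normal form = -4*a*b - 7/2*a.
The normal form is nonzero, so p ∉ I. Since p minus its normal form lies in I, I + (p) = I + (r) where r = -4*a*b - 7/2*a; decide whether this ideal is the whole ring.
Run Buchberger on G together with r (pairs among the g_i already reduce to 0 since G is a Gröbner basis):
g_1 = a**3 - 10/3*a*b - 20/3*a, LT = a**3.
g_2 = a*b**2 - 1/2*a, LT = a*b**2.
g_3 = b**3 - 3/20*a**2 + 1, LT = b**3.
r = -4*a*b - 7/2*a, LT = a*b.

S(g_1,r): lcm = a**3*b. S = -7/8*a**3 - 10/3*a*b**2 - 20/3*a*b.
  reduce S modulo (g_1, g_2, g_3, r):
  remainder 85/96*a ≠ 0; add m_5 = 85/96*a to the basis.

The other S-polynomials (S(g_1,g_2), S(g_1,g_3), S(g_2,g_3), S(g_2,r), S(g_3,r), S(g_1,m_5), S(g_2,m_5), S(g_3,m_5), S(r,m_5)) all reduce to 0 modulo the current basis, so we have a Gröbner basis.
Inter-reduce: drop elements whose leading term is divisible by another's, tail-reduce, and make monic.
Reduced Gröbner basis: {b**3 + 1, a}.
The reduced Gröbner basis of I + (p) is {b**3 + 1, a} ≠ {1}, a proper ideal, so the enlarged system stays consistent: p is independent of I, with normal form -4*a*b - 7/2*a.

-7*a*b**2 - 4*a*b is independent of I; its normal form modulo I is -4*a*b - 7/2*a.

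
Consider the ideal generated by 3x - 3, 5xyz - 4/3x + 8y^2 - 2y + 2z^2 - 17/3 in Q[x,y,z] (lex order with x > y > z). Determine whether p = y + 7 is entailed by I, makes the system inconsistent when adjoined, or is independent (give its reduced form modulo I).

First compute the reduced Gröbner basis of I by Buchberger's algorithm.
f_1 = 3x - 3, LT = x.
f_2 = 5xyz - 4/3x + 8y^2 - 2y + 2z^2 - 17/3, LT = xyz.

S(f_1,f_2): lcm = xyz. S = 4/15x - 8/5y^2 - yz + 2/5y - 2/5z^2 + 17/15.
  leading term x: subtract (4/45)·f_1 from 4/15x - 8/5y^2 - yz + 2/5y - 2/5z^2 + 17/15 → -8/5y^2 - yz + 2/5y - 2/5z^2 + 7/5
  leading term y^2: no divisor's leading term divides it; move -8/5y^2 to the remainder.
  leading term yz: no divisor's leading term divides it; move -yz to the remainder.
  leading term y: no divisor's leading term divides it; move 2/5y to the remainder.
  leading term z^2: no divisor's leading term divides it; move -2/5z^2 to the remainder.
  leading term 1: no divisor's leading term divides it; move 7/5 to the remainder.
  remainder -8/5y^2 - yz + 2/5y - 2/5z^2 + 7/5 ≠ 0; add h_3 = -8/5y^2 - yz + 2/5y - 2/5z^2 + 7/5 to the basis.

S(f_1,h_3): leading monomials are coprime, so the S-polynomial reduces to 0 (Buchberger's first criterion).
S(f_2,h_3): lcm = xy^2z. S = -5/8xyz^2 + 1/4xyz - 4/15xy - 1/4xz^3 + 7/8xz + 8/5y^3 - 2/5y^2 + 2/5yz^2 - 17/15y.
  leading term xyz^2: subtract (-5/24yz^2)·f_1 from -5/8xyz^2 + 1/4xyz - 4/15xy - 1/4xz^3 + 7/8xz + 8/5y^3 - 2/5y^2 + 2/5yz^2 - 17/15y → 1/4xyz - 4/15xy - 1/4xz^3 + 7/8xz + 8/5y^3 - 2/5y^2 - 9/40yz^2 - 17/15y
  leading term xyz: subtract (1/12yz)·f_1 from 1/4xyz - 4/15xy - 1/4xz^3 + 7/8xz + 8/5y^3 - 2/5y^2 - 9/40yz^2 - 17/15y → -4/15xy - 1/4xz^3 + 7/8xz + 8/5y^3 - 2/5y^2 - 9/40yz^2 + 1/4yz - 17/15y
  leading term xy: subtract (-4/45y)·f_1 from -4/15xy - 1/4xz^3 + 7/8xz + 8/5y^3 - 2/5y^2 - 9/40yz^2 + 1/4yz - 17/15y → -1/4xz^3 + 7/8xz + 8/5y^3 - 2/5y^2 - 9/40yz^2 + 1/4yz - 7/5y
  leading term xz^3: subtract (-1/12z^3)·f_1 from -1/4xz^3 + 7/8xz + 8/5y^3 - 2/5y^2 - 9/40yz^2 + 1/4yz - 7/5y → 7/8xz + 8/5y^3 - 2/5y^2 - 9/40yz^2 + 1/4yz - 7/5y - 1/4z^3
  leading term xz: subtract (7/24z)·f_1 from 7/8xz + 8/5y^3 - 2/5y^2 - 9/40yz^2 + 1/4yz - 7/5y - 1/4z^3 → 8/5y^3 - 2/5y^2 - 9/40yz^2 + 1/4yz - 7/5y - 1/4z^3 + 7/8z
  leading term y^3: subtract (-y)·h_3 from 8/5y^3 - 2/5y^2 - 9/40yz^2 + 1/4yz - 7/5y - 1/4z^3 + 7/8z → -y^2z - 5/8yz^2 + 1/4yz - 1/4z^3 + 7/8z
  leading term y^2z: subtract (5/8z)·h_3 from -y^2z - 5/8yz^2 + 1/4yz - 1/4z^3 + 7/8z → 0
  remainder 0.

Every S-polynomial of the final basis reduces to 0, so we have a Gröbner basis.
Inter-reduce: drop elements whose leading term is divisible by another's, tail-reduce, and make monic.
Reduced Gröbner basis: {x - 1, y^2 + 5/8yz - 1/4y + 1/4z^2 - 7/8}.
Label its elements g_1 = x - 1, g_2 = y^2 + 5/8yz - 1/4y + 1/4z^2 - 7/8.

Reduce p = y + 7 modulo G:
  leading term y: no divisor's leading term divides it; move y to the remainder.
  leading term 1: no divisor's leading term divides it; move 7 to the remainder.
  normal form = y + 7.
The normal form is nonzero, so p ∉ I. Since p minus its normal form lies in I, I + (p) = I + (r) where r = y + 7; decide whether this ideal is the whole ring.
Run Buchberger on G together with r (pairs among the g_i already reduce to 0 since G is a Gröbner basis):
g_1 = x - 1, LT = x.
g_2 = y^2 + 5/8yz - 1/4y + 1/4z^2 - 7/8, LT = y^2.
r = y + 7, LT = y.

S(g_1,g_2): leading monomials are coprime, so the S-polynomial reduces to 0 (Buchberger's first criterion).
S(g_1,r): leading monomials are coprime, so the S-polynomial reduces to 0 (Buchberger's first criterion).
S(g_2,r): lcm = y^2. S = 5/8yz - 29/4y + 1/4z^2 - 7/8.
  leading term yz: subtract (5/8z)·r from 5/8yz - 29/4y + 1/4z^2 - 7/8 → -29/4y + 1/4z^2 - 35/8z - 7/8
  leading term y: subtract (-29/4)·r from -29/4y + 1/4z^2 - 35/8z - 7/8 → 1/4z^2 - 35/8z + 399/8
  leading term z^2: no divisor's leading term divides it; move 1/4z^2 to the remainder.
  leading term z: no divisor's leading term divides it; move -35/8z to the remainder.
  leading term 1: no divisor's leading term divides it; move 399/8 to the remainder.
  remainder 1/4z^2 - 35/8z + 399/8 ≠ 0; add m_4 = 1/4z^2 - 35/8z + 399/8 to the basis.

S(g_1,m_4): leading monomials are coprime, so the S-polynomial reduces to 0 (Buchberger's first criterion).
S(g_2,m_4): leading monomials are coprime, so the S-polynomial reduces to 0 (Buchberger's first criterion).
S(r,m_4): leading monomials are coprime, so the S-polynomial reduces to 0 (Buchberger's first criterion).
Every S-polynomial of the final basis reduces to 0, so we have a Gröbner basis.
Inter-reduce: drop elements whose leading term is divisible by another's, tail-reduce, and make monic.
Reduced Gröbner basis: {x - 1, y + 7, z^2 - 35/2z + 399/2}.
The reduced Gröbner basis of I + (p) is {x - 1, y + 7, z^2 - 35/2z + 399/2} ≠ {1}, a proper ideal, so the enlarged system stays consistent: p is independent of I, with normal form y + 7.

y + 7 is independent of I; its normal form modulo I is y + 7.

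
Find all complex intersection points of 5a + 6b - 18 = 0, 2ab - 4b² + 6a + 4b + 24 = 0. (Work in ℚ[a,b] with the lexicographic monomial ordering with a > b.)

{(129/20, -19/8), (0, 3)}

Compute a lex Gröbner basis by Buchberger's algorithm.
f_1 = 5a + 6b - 18, LT = a.
f_2 = 2ab + 6a - 4b² + 4b + 24, LT = ab.

S(f_1,f_2): lcm = ab. S = -3a + 16/5b² - 28/5b - 12.
  reduce S modulo (f_1, f_2):
  remainder 16/5b² - 2b - 114/5 ≠ 0; add h_3 = 16/5b² - 2b - 114/5 to the basis.

The other S-polynomials (S(f_1,h_3), S(f_2,h_3)) all reduce to 0 modulo the current basis, so we have a Gröbner basis.
Inter-reduce: drop elements whose leading term is divisible by another's, tail-reduce, and make monic.
Reduced Gröbner basis: {a + 6/5b - 18/5, b² - ⅝b - 57/8}.

From the last basis element, b² - ⅝b - 57/8 = 0, so b takes values in {-19/8, 3}. Each choice, substituted upward through the basis, yields the corresponding point(s) of the solution set.
  b = -19/8: the earlier basis element becomes a - 129/20 = 0, giving a = 129/20 — point (129/20, -19/8).
  b = 3: the earlier basis element becomes a = 0, giving a = 0 — point (0, 3).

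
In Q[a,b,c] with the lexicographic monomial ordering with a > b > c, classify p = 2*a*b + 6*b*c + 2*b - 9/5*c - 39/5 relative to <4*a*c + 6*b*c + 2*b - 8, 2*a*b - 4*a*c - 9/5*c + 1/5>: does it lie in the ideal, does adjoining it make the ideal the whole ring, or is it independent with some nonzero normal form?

First compute the reduced Gröbner basis of I by Buchberger's algorithm.
f_1 = 4*a*c + 6*b*c + 2*b - 8, LT = a*c.
f_2 = 2*a*b - 4*a*c - 9/5*c + 1/5, LT = a*b.

S(f_1,f_2): lcm = a*b*c. S = 2*a*c**2 + 3/2*b**2*c + 1/2*b**2 - 2*b + 9/10*c**2 - 1/10*c.
  reduce S modulo (f_1, f_2):
  remainder 3/2*b**2*c + 1/2*b**2 - 3*b*c**2 - b*c - 2*b + 9/10*c**2 + 39/10*c ≠ 0; add h_3 = 3/2*b**2*c + 1/2*b**2 - 3*b*c**2 - b*c - 2*b + 9/10*c**2 + 39/10*c to the basis.

The other S-polynomials (S(f_1,h_3), S(f_2,h_3)) all reduce to 0 modulo the current basis, so we have a Gröbner basis.
Inter-reduce: drop elements whose leading term is divisible by another's, tail-reduce, and make monic.
Reduced Gröbner basis: {a*b + 3*b*c + b - 9/10*c - 39/10, a*c + 3/2*b*c + 1/2*b - 2, b**2*c + 1/3*b**2 - 2*b*c**2 - 2/3*b*c - 4/3*b + 3/5*c**2 + 13/5*c}.
Label its elements g_1 = a*b + 3*b*c + b - 9/10*c - 39/10, g_2 = a*c + 3/2*b*c + 1/2*b - 2, g_3 = b**2*c + 1/3*b**2 - 2*b*c**2 - 2/3*b*c - 4/3*b + 3/5*c**2 + 13/5*c.

Reduce p = 2*a*b + 6*b*c + 2*b - 9/5*c - 39/5 modulo G:
  leading term a*b: subtract (2)·g_1 from 2*a*b + 6*b*c + 2*b - 9/5*c - 39/5 → 0
  normal form = 0.
Since the normal form is 0, p ∈ I.

2*a*b + 6*b*c + 2*b - 9/5*c - 39/5 lies in I (it reduces to 0).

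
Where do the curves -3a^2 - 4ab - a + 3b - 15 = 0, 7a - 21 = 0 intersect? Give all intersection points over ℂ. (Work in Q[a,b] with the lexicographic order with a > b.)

Compute a lex Gröbner basis by Buchberger's algorithm.
f_1 = -3a^2 - 4ab - a + 3b - 15, LT = a^2.
f_2 = 7a - 21, LT = a.

S(f_1,f_2): lcm = a^2. S = 4/3ab + 10/3a - b + 5.
  reduce S modulo (f_1, f_2):
  remainder 3b + 15 ≠ 0; add h_3 = 3b + 15 to the basis.

The other S-polynomials (S(f_1,h_3), S(f_2,h_3)) all reduce to 0 modulo the current basis, so we have a Gröbner basis.
Inter-reduce: drop elements whose leading term is divisible by another's, tail-reduce, and make monic.
Reduced Gröbner basis: {a - 3, b + 5}.

The lex basis is triangular: the last element involves only b. Solving b + 5 = 0 gives b ∈ {-5}; substituting each value into the earlier elements determines the remaining variables.
  b = -5: the earlier basis element becomes a - 3 = 0, giving a = 3 — point (3, -5).

{(3, -5)}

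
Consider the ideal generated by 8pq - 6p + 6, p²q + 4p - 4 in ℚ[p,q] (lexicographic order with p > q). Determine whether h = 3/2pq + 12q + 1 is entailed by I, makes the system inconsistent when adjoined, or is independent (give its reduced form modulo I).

Adjoining 3/2pq + 12q + 1 makes the ideal the whole ring: the system is inconsistent.

First compute the reduced Gröbner basis of I by Buchberger's algorithm.
f_1 = 8pq - 6p + 6, LT = pq.
f_2 = p²q + 4p - 4, LT = p²q.

S(f_1,f_2): lcm = p²q. S = -¾p² - 13/4p + 4.
  leading term p²: no divisor's leading term divides it; move -¾p² to the remainder.
  leading term p: no divisor's leading term divides it; move -13/4p to the remainder.
  leading term 1: no divisor's leading term divides it; move 4 to the remainder.
  remainder -¾p² - 13/4p + 4 ≠ 0; add k_3 = -¾p² - 13/4p + 4 to the basis.

S(f_1,k_3): lcm = p²q. S = -¾p² - 13/3pq + ¾p + 16/3q.
  leading term p²: subtract (1)·k_3 from -¾p² - 13/3pq + ¾p + 16/3q → -13/3pq + 4p + 16/3q - 4
  leading term pq: subtract (-13/24)·f_1 from -13/3pq + 4p + 16/3q - 4 → ¾p + 16/3q - ¾
  leading term p: no divisor's leading term divides it; move ¾p to the remainder.
  leading term q: no divisor's leading term divides it; move 16/3q to the remainder.
  leading term 1: no divisor's leading term divides it; move -¾ to the remainder.
  remainder ¾p + 16/3q - ¾ ≠ 0; add k_4 = ¾p + 16/3q - ¾ to the basis.

S(f_1,k_4): lcm = pq. S = -¾p - 64/9q² + q + ¾.
  leading term p: subtract (-1)·k_4 from -¾p - 64/9q² + q + ¾ → -64/9q² + 19/3q
  leading term q²: no divisor's leading term divides it; move -64/9q² to the remainder.
  leading term q: no divisor's leading term divides it; move 19/3q to the remainder.
  remainder -64/9q² + 19/3q ≠ 0; add k_5 = -64/9q² + 19/3q to the basis.

The other S-polynomials (S(f_2,k_3), S(f_2,k_4), S(k_3,k_4), S(f_1,k_5), S(f_2,k_5), S(k_3,k_5), S(k_4,k_5)) all reduce to 0 modulo the current basis, so we have a Gröbner basis.
Inter-reduce: drop elements whose leading term is divisible by another's, tail-reduce, and make monic.
Reduced Gröbner basis: {p + 64/9q - 1, q² - 57/64q}.
Label its elements g_1 = p + 64/9q - 1, g_2 = q² - 57/64q.

Reduce h = 3/2pq + 12q + 1 modulo G:
  leading term pq: subtract (3/2q)·g_1 from 3/2pq + 12q + 1 → -32/3q² + 27/2q + 1
  leading term q²: subtract (-32/3)·g_2 from -32/3q² + 27/2q + 1 → 4q + 1
  leading term q: no divisor's leading term divides it; move 4q to the remainder.
  leading term 1: no divisor's leading term divides it; move 1 to the remainder.
  normal form = 4q + 1.
The normal form is nonzero, so h ∉ I. Since h minus its normal form lies in I, I + (h) = I + (r) where r = 4q + 1; decide whether this ideal is the whole ring.
Run Buchberger on G together with r (pairs among the g_i already reduce to 0 since G is a Gröbner basis):
g_1 = p + 64/9q - 1, LT = p.
g_2 = q² - 57/64q, LT = q².
r = 4q + 1, LT = q.

S(g_2,r): lcm = q². S = -73/64q.
  leading term q: subtract (-73/256)·r from -73/64q → 73/256
  leading term 1: no divisor's leading term divides it; move 73/256 to the remainder.
  remainder 73/256 ≠ 0; add m_4 = 73/256 to the basis.

The other S-polynomials (S(g_1,g_2), S(g_1,r), S(g_1,m_4), S(g_2,m_4), S(r,m_4)) all reduce to 0 modulo the current basis, so we have a Gröbner basis.
Inter-reduce: drop elements whose leading term is divisible by another's, tail-reduce, and make monic.
Reduced Gröbner basis: {1}.
The reduced Gröbner basis of I + (h) is {1}: the ideal is the whole ring, so the enlarged system has no common solution — adjoining h is inconsistent.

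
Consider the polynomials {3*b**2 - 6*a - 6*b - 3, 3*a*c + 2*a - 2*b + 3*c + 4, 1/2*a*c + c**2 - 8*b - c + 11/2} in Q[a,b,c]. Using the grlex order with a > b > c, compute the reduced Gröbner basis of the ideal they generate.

Buchberger's algorithm terminates because the ascending chain of leading-term ideals stabilizes.

f_1 = 3*b**2 - 6*a - 6*b - 3, LT = b**2.
f_2 = 3*a*c + 2*a - 2*b + 3*c + 4, LT = a*c.
f_3 = 1/2*a*c + c**2 - 8*b - c + 11/2, LT = a*c.

S(f_2,f_3): lcm = a*c. S = -2*c**2 + 2/3*a + 46/3*b + 3*c - 29/3.
  leading term c**2: no divisor's leading term divides it; move -2*c**2 to the remainder.
  leading term a: no divisor's leading term divides it; move 2/3*a to the remainder.
  leading term b: no divisor's leading term divides it; move 46/3*b to the remainder.
  leading term c: no divisor's leading term divides it; move 3*c to the remainder.
  leading term 1: no divisor's leading term divides it; move -29/3 to the remainder.
  remainder -2*c**2 + 2/3*a + 46/3*b + 3*c - 29/3 ≠ 0; add g_4 = -2*c**2 + 2/3*a + 46/3*b + 3*c - 29/3 to the basis.

S(f_2,g_4): lcm = a*c**2. S = 1/3*a**2 + 23/3*a*b + 13/6*a*c - 2/3*b*c + c**2 - 29/6*a + 4/3*c.
  leading term a**2: no divisor's leading term divides it; move 1/3*a**2 to the remainder.
  leading term a*b: no divisor's leading term divides it; move 23/3*a*b to the remainder.
  leading term a*c: subtract (13/18)·f_2 from 13/6*a*c - 2/3*b*c + c**2 - 29/6*a + 4/3*c → -2/3*b*c + c**2 - 113/18*a + 13/9*b - 5/6*c - 26/9
  leading term b*c: no divisor's leading term divides it; move -2/3*b*c to the remainder.
  leading term c**2: subtract (-1/2)·g_4 from c**2 - 113/18*a + 13/9*b - 5/6*c - 26/9 → -107/18*a + 82/9*b + 2/3*c - 139/18
  leading term a: no divisor's leading term divides it; move -107/18*a to the remainder.
  leading term b: no divisor's leading term divides it; move 82/9*b to the remainder.
  leading term c: no divisor's leading term divides it; move 2/3*c to the remainder.
  leading term 1: no divisor's leading term divides it; move -139/18 to the remainder.
  remainder 1/3*a**2 + 23/3*a*b - 2/3*b*c - 107/18*a + 82/9*b + 2/3*c - 139/18 ≠ 0; add g_5 = 1/3*a**2 + 23/3*a*b - 2/3*b*c - 107/18*a + 82/9*b + 2/3*c - 139/18 to the basis.

The other S-polynomials (S(f_1,f_2), S(f_1,f_3), S(f_1,g_4), S(f_3,g_4), S(f_1,g_5), S(f_2,g_5), S(f_3,g_5), S(g_4,g_5)) all reduce to 0 modulo the current basis, so we have a Gröbner basis.
Inter-reduce: drop elements whose leading term is divisible by another's, tail-reduce, and make monic.

G = {a**2 + 23*a*b - 2*b*c - 107/6*a + 82/3*b + 2*c - 139/6, a*c + 2/3*a - 2/3*b + c + 4/3, b**2 - 2*a - 2*b - 1, c**2 - 1/3*a - 23/3*b - 3/2*c + 29/6}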